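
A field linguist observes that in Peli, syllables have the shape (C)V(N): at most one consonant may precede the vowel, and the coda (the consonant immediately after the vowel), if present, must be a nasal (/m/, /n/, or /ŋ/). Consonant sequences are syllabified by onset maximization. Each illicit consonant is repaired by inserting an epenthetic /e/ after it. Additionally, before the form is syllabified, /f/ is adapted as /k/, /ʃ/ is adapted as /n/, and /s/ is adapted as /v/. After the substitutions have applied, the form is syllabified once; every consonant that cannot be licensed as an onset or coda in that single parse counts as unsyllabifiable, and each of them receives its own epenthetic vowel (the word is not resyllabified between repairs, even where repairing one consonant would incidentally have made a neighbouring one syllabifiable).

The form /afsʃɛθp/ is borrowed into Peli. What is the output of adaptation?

Substitution: /f/ → /k/, /s/ → /v/, /ʃ/ → /n/, giving /akvnɛθp/.
Syllabifying with onset maximization leaves /k/, /v/, /θ/, /p/ stranded (only a nasal (/m/, /n/, or /ŋ/) is licensed in coda position; onsets are limited to one consonant).
Inserting the epenthetic vowel yields /k/ → /ke/, /v/ → /ve/, /θ/ → /θe/, /p/ → /pe/.

akevenɛθepe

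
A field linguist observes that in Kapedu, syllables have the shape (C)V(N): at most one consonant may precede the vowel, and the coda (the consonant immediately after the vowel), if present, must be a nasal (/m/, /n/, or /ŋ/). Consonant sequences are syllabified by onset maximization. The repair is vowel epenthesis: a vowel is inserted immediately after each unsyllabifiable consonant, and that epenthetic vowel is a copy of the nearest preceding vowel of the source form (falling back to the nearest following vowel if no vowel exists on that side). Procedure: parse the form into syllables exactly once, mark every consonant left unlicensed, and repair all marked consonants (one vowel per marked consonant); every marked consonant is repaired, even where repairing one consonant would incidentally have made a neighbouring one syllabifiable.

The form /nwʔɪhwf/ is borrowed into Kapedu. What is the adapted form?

Under (C)V(N), the unsyllabifiable consonants are /n/, /w/, /h/, /w/, /f/ (only a nasal (/m/, /n/, or /ŋ/) is licensed in coda position; onsets are limited to one consonant).
Epenthesis after each stranded consonant: /n/ → /nɪ/, /w/ → /wɪ/, /h/ → /hɪ/, /w/ → /wɪ/, /f/ → /fɪ/.

nɪwɪʔɪhɪwɪfɪ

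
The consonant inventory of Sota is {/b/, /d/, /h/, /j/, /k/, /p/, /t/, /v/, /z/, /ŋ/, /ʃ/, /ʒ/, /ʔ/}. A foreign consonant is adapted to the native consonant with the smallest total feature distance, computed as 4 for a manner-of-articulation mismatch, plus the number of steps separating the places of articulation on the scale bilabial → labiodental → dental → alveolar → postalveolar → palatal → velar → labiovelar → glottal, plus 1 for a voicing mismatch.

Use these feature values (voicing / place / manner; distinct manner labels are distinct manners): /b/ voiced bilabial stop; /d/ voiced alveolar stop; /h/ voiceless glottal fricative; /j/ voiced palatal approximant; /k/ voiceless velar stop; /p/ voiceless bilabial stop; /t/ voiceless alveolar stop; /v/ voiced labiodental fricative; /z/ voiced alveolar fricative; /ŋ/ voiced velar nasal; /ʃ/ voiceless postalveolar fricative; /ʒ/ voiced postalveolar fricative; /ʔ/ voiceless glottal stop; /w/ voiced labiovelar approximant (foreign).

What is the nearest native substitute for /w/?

/j/ is closest: same manner (approximant), place distance 2 (labiovelar→palatal), same voicing; total 2. Next closest is /ŋ/ at distance 5.

j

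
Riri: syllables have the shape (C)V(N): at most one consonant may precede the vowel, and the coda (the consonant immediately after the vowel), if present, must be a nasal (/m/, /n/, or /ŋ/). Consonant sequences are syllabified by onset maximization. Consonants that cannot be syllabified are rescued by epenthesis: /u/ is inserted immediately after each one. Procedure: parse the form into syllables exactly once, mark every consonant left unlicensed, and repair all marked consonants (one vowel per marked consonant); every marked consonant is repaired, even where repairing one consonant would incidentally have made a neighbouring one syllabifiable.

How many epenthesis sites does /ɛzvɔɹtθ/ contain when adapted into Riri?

4

The unsyllabifiable consonants are /z/, /ɹ/, /t/, /θ/; each receives one epenthetic vowel.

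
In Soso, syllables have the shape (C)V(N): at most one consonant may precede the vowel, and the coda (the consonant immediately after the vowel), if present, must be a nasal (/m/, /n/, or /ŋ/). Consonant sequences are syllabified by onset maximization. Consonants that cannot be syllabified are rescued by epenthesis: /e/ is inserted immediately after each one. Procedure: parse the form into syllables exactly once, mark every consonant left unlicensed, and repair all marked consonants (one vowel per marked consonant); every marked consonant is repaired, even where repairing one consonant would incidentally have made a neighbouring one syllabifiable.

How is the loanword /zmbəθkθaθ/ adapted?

zemebəθekeθaθe

The consonants /z/, /m/, /θ/, /k/, /θ/ cannot be parsed into a legal (C)V(N) syllable (only a nasal (/m/, /n/, or /ŋ/) is licensed in coda position; onsets are limited to one consonant).
Epenthesis after each stranded consonant: /z/ → /ze/, /m/ → /me/, /θ/ → /θe/, /k/ → /ke/, /θ/ → /θe/.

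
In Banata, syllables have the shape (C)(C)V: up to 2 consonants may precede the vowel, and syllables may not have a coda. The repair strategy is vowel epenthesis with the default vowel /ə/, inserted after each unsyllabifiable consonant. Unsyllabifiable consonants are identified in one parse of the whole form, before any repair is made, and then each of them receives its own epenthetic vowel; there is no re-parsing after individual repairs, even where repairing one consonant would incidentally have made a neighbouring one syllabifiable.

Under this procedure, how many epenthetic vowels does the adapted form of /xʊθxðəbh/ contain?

3

The unsyllabifiable consonants are /θ/, /b/, /h/; each receives one epenthetic vowel.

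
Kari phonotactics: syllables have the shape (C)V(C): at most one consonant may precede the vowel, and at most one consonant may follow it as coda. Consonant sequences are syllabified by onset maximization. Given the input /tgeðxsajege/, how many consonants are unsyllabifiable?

2

The consonants /t/, /x/ cannot be parsed into a legal (C)V(C) syllable (at most one coda consonant is licensed; onsets are limited to one consonant).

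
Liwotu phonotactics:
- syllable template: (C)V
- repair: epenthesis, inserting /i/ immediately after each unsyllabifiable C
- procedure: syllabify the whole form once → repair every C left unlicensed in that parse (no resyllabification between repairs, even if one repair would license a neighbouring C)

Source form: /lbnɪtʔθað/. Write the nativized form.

Under (C)V, the unsyllabifiable consonants are /l/, /b/, /t/, /ʔ/, /ð/ (no codas are permitted; onsets are limited to one consonant).
Epenthesis after each stranded consonant: /l/ → /li/, /b/ → /bi/, /t/ → /ti/, /ʔ/ → /ʔi/, /ð/ → /ði/.

libinɪtiʔiθaði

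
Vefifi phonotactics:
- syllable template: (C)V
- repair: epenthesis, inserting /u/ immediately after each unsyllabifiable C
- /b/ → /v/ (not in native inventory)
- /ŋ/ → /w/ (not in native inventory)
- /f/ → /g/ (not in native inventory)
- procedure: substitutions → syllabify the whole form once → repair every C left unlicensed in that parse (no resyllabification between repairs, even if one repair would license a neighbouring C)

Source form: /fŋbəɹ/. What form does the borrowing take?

guwuvəɹu

Substitution: /f/ → /g/, /ŋ/ → /w/, /b/ → /v/, giving /gwvəɹ/.
Syllabifying with onset maximization leaves /g/, /w/, /ɹ/ stranded (no codas are permitted; onsets are limited to one consonant).
Epenthesis after each stranded consonant: /g/ → /gu/, /w/ → /wu/, /ɹ/ → /ɹu/.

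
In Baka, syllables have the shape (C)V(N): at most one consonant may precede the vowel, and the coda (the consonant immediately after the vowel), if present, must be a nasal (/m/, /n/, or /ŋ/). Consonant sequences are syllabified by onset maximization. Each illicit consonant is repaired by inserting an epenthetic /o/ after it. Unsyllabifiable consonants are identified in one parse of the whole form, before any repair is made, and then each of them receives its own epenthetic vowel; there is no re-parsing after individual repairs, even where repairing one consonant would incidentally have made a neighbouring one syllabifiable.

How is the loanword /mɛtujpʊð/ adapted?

mɛtujopʊðo

The consonants /j/, /ð/ cannot be parsed into a legal (C)V(N) syllable (only a nasal (/m/, /n/, or /ŋ/) is licensed in coda position; onsets are limited to one consonant).
Each unlicensed consonant becomes the onset of a new syllable: /j/ → /jo/, /ð/ → /ðo/.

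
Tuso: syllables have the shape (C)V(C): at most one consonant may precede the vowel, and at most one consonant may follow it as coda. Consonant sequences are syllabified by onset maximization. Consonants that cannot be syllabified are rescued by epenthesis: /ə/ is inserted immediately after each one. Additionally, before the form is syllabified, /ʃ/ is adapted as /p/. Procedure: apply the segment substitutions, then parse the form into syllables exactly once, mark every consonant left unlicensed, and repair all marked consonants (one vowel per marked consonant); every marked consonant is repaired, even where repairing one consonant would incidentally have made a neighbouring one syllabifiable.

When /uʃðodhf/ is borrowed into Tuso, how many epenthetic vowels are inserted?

After substitution the input is /upðodhf/.
The unsyllabifiable consonants are /h/, /f/; each receives one epenthetic vowel.

2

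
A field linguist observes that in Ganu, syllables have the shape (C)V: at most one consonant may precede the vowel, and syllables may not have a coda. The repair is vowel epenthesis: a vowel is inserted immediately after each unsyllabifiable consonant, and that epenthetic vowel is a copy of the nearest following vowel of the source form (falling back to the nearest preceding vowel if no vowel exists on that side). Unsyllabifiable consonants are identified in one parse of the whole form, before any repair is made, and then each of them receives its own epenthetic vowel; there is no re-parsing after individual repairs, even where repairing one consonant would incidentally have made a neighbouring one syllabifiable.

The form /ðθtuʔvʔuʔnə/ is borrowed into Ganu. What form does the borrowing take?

ðuθutuʔuvuʔuʔənə

Under (C)V, the unsyllabifiable consonants are /ð/, /θ/, /ʔ/, /v/, /ʔ/ (no codas are permitted; onsets are limited to one consonant).
Epenthesis after each stranded consonant: /ð/ → /ðu/, /θ/ → /θu/, /ʔ/ → /ʔu/, /v/ → /vu/, /ʔ/ → /ʔə/.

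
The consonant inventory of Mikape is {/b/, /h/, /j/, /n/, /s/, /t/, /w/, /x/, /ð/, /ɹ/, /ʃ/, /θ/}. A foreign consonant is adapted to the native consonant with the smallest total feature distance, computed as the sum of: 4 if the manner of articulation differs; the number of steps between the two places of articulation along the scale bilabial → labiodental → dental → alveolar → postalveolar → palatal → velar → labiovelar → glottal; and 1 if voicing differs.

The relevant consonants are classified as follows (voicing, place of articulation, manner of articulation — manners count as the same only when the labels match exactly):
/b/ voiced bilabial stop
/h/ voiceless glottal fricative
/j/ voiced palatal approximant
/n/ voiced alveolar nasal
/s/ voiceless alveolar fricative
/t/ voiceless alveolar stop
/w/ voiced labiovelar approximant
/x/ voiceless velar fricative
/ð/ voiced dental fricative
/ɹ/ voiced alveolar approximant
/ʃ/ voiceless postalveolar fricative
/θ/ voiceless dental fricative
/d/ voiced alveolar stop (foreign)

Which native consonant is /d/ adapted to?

/t/ is closest: same manner (stop), place distance 0 (alveolar→alveolar), voicing differs (+1); total 1. Next closest is /b/ at distance 3.

t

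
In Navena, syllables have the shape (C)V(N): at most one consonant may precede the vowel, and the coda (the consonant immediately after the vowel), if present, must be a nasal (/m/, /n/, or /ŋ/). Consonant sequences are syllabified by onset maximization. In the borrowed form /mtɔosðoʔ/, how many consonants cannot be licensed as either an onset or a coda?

3

Under (C)V(N), the unsyllabifiable consonants are /m/, /s/, /ʔ/ (only a nasal (/m/, /n/, or /ŋ/) is licensed in coda position; onsets are limited to one consonant).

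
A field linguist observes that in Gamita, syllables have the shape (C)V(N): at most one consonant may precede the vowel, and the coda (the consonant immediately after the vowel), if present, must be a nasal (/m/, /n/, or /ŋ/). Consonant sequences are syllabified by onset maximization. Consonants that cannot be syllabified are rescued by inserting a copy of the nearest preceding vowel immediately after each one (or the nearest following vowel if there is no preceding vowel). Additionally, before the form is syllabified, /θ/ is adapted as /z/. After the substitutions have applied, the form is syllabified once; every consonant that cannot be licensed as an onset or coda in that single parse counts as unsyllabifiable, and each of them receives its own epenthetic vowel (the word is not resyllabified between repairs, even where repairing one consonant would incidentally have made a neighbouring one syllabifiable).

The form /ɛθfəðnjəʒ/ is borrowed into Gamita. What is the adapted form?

Substitution: /θ/ → /z/, giving /ɛzfəðnjəʒ/.
Syllabifying with onset maximization leaves /z/, /ð/, /n/, /ʒ/ stranded (only a nasal (/m/, /n/, or /ŋ/) is licensed in coda position; onsets are limited to one consonant).
Each unlicensed consonant becomes the onset of a new syllable: /z/ → /zɛ/, /ð/ → /ðə/, /n/ → /nə/, /ʒ/ → /ʒə/.

ɛzɛfəðənəjəʒə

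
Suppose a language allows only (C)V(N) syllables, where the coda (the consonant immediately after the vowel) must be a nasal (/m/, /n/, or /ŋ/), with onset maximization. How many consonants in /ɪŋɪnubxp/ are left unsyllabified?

3

Under (C)V(N), the unsyllabifiable consonants are /b/, /x/, /p/ (only a nasal (/m/, /n/, or /ŋ/) is licensed in coda position; onsets are limited to one consonant).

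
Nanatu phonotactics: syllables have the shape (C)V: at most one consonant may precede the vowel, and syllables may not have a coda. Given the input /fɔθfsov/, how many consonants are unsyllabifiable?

3

Under (C)V, the unsyllabifiable consonants are /θ/, /f/, /v/ (no codas are permitted; onsets are limited to one consonant).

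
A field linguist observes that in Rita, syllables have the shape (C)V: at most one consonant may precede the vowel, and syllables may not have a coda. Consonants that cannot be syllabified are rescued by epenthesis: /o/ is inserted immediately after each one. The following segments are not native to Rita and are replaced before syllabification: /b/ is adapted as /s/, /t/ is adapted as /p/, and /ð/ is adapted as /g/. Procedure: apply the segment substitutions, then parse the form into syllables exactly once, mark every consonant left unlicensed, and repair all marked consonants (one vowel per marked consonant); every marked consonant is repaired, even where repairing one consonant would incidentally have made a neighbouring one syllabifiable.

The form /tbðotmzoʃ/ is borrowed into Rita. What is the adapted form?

posogopomozoʃo

Substitution: /t/ → /p/, /b/ → /s/, /ð/ → /g/, giving /psgopmzoʃ/.
Under (C)V, the unsyllabifiable consonants are /p/, /s/, /p/, /m/, /ʃ/ (no codas are permitted; onsets are limited to one consonant).
Inserting the epenthetic vowel yields /p/ → /po/, /s/ → /so/, /p/ → /po/, /m/ → /mo/, /ʃ/ → /ʃo/.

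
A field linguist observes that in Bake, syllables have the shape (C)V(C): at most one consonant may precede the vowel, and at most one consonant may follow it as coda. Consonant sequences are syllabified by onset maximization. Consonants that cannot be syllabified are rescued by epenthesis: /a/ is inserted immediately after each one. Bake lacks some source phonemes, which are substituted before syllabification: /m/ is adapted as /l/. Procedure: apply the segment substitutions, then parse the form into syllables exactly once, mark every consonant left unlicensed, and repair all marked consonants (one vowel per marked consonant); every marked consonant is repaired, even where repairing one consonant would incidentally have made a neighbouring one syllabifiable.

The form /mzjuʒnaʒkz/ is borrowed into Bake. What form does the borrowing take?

Substitution: /m/ → /l/, giving /lzjuʒnaʒkz/.
The consonants /l/, /z/, /k/, /z/ cannot be parsed into a legal (C)V(C) syllable (at most one coda consonant is licensed; onsets are limited to one consonant).
Epenthesis after each stranded consonant: /l/ → /la/, /z/ → /za/, /k/ → /ka/, /z/ → /za/.

lazajuʒnaʒkaza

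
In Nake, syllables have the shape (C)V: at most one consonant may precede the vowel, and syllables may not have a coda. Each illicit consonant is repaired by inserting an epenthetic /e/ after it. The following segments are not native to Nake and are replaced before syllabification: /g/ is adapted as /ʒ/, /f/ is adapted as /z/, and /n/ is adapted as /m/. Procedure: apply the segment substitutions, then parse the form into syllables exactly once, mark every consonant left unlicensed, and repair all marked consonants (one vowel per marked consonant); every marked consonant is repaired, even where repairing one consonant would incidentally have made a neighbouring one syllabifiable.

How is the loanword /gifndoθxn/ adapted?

ʒizemedoθexeme

Substitution: /g/ → /ʒ/, /f/ → /z/, /n/ → /m/, giving /ʒizmdoθxm/.
Syllabifying with onset maximization leaves /z/, /m/, /θ/, /x/, /m/ stranded (no codas are permitted; onsets are limited to one consonant).
Inserting the epenthetic vowel yields /z/ → /ze/, /m/ → /me/, /θ/ → /θe/, /x/ → /xe/, /m/ → /me/.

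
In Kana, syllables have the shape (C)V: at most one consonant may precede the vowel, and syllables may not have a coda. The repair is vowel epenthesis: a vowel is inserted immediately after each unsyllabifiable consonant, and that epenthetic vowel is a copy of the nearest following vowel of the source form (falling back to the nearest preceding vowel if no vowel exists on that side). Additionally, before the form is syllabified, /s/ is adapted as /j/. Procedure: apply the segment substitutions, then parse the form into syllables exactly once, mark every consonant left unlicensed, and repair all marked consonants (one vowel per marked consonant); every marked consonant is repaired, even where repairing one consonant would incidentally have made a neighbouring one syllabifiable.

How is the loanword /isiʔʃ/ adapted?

ijiʔiʃi

Substitution: /s/ → /j/, giving /ijiʔʃ/.
Under (C)V, the unsyllabifiable consonants are /ʔ/, /ʃ/ (no codas are permitted; onsets are limited to one consonant).
Epenthesis after each stranded consonant: /ʔ/ → /ʔi/, /ʃ/ → /ʃi/.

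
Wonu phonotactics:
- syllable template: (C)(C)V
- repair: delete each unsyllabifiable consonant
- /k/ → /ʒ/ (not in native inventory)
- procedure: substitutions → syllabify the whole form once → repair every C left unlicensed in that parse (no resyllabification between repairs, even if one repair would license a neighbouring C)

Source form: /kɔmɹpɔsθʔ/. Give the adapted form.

Substitution: /k/ → /ʒ/, giving /ʒɔmɹpɔsθʔ/.
Syllabifying with onset maximization leaves /m/, /s/, /θ/, /ʔ/ stranded (no codas are permitted; onsets may contain at most 2 consonants).
Deletion applies to /m/, /s/, /θ/, /ʔ/.

ʒɔɹpɔ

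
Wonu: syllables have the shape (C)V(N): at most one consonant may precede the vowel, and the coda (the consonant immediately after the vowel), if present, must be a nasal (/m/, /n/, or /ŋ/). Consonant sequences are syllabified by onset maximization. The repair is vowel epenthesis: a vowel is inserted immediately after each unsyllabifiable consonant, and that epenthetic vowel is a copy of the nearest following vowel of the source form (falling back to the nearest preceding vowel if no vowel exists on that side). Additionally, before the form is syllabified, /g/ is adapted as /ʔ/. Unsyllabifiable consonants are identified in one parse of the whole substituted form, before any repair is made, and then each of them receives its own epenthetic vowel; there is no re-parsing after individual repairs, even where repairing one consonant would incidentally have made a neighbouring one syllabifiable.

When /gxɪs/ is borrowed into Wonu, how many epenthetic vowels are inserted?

2

After substitution the input is /ʔxɪs/.
The unsyllabifiable consonants are /ʔ/, /s/; each receives one epenthetic vowel.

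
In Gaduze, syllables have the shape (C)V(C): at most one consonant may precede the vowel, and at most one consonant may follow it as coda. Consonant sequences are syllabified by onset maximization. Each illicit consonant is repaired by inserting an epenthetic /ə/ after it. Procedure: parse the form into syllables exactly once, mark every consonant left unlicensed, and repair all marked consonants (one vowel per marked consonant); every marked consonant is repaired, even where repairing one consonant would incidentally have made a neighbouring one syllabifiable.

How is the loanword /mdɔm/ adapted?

Syllabifying with onset maximization leaves /m/ stranded (at most one coda consonant is licensed; onsets are limited to one consonant).
Each unlicensed consonant becomes the onset of a new syllable: /m/ → /mə/.

mədɔm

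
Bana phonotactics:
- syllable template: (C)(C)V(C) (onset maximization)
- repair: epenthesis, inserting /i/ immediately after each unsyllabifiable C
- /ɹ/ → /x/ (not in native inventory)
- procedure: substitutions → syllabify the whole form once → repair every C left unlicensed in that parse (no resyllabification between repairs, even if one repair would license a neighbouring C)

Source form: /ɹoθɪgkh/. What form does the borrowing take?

Substitution: /ɹ/ → /x/, giving /xoθɪgkh/.
The consonants /k/, /h/ cannot be parsed into a legal (C)(C)V(C) syllable (at most one coda consonant is licensed; onsets may contain at most 2 consonants).
Inserting the epenthetic vowel yields /k/ → /ki/, /h/ → /hi/.

xoθɪgkihi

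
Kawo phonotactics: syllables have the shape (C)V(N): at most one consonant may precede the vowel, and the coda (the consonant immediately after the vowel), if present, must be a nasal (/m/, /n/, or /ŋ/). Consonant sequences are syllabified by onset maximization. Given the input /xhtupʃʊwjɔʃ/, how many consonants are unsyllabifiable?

5

The consonants /x/, /h/, /p/, /w/, /ʃ/ cannot be parsed into a legal (C)V(N) syllable (only a nasal (/m/, /n/, or /ŋ/) is licensed in coda position; onsets are limited to one consonant).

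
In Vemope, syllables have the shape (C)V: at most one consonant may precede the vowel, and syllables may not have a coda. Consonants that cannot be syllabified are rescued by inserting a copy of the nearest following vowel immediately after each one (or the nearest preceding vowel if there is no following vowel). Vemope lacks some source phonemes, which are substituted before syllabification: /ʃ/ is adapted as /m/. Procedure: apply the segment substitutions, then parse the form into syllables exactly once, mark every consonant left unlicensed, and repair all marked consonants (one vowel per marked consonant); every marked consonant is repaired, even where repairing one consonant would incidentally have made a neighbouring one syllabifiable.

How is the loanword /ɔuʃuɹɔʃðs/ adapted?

Substitution: /ʃ/ → /m/, giving /ɔumuɹɔmðs/.
Under (C)V, the unsyllabifiable consonants are /m/, /ð/, /s/ (no codas are permitted; onsets are limited to one consonant).
Each unlicensed consonant becomes the onset of a new syllable: /m/ → /mɔ/, /ð/ → /ðɔ/, /s/ → /sɔ/.

ɔumuɹɔmɔðɔsɔ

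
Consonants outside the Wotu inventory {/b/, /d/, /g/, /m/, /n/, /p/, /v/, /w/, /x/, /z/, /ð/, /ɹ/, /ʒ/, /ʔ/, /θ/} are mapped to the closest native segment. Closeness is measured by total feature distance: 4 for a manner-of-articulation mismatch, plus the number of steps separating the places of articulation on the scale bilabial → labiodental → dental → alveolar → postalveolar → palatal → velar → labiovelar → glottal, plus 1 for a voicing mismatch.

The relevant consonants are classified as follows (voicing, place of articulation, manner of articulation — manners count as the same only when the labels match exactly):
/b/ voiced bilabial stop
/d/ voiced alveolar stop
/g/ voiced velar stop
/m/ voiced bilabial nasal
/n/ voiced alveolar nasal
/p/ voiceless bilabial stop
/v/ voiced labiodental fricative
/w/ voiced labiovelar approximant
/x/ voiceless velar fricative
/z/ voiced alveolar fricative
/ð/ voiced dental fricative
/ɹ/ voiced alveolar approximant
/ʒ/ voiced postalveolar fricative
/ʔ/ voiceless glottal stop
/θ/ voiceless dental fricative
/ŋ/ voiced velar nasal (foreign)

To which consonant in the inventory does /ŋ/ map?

n

/n/ is closest: same manner (nasal), place distance 3 (velar→alveolar), same voicing; total 3. Next closest is /g/ at distance 4.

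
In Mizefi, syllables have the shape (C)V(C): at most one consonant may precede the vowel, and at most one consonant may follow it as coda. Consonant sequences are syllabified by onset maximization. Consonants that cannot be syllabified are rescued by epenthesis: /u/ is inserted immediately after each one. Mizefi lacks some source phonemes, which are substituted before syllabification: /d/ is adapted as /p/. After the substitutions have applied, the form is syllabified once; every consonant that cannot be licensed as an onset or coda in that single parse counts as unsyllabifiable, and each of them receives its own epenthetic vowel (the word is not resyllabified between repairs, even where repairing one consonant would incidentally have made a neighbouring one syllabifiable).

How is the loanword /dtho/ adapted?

putuho

Substitution: /d/ → /p/, giving /ptho/.
Under (C)V(C), the unsyllabifiable consonants are /p/, /t/ (at most one coda consonant is licensed; onsets are limited to one consonant).
Epenthesis after each stranded consonant: /p/ → /pu/, /t/ → /tu/.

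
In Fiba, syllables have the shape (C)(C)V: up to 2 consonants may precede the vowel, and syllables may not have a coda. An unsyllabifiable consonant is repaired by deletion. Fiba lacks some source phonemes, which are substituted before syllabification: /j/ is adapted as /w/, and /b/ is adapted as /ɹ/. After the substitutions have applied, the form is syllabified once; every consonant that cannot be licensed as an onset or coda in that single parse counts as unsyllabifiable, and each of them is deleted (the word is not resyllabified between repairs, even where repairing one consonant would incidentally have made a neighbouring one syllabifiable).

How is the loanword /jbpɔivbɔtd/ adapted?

ɹpɔivɹɔ

Substitution: /j/ → /w/, /b/ → /ɹ/, giving /wɹpɔivɹɔtd/.
Under (C)(C)V, the unsyllabifiable consonants are /w/, /t/, /d/ (no codas are permitted; onsets may contain at most 2 consonants).
Each unlicensed consonant is deleted: /w/, /t/, /d/.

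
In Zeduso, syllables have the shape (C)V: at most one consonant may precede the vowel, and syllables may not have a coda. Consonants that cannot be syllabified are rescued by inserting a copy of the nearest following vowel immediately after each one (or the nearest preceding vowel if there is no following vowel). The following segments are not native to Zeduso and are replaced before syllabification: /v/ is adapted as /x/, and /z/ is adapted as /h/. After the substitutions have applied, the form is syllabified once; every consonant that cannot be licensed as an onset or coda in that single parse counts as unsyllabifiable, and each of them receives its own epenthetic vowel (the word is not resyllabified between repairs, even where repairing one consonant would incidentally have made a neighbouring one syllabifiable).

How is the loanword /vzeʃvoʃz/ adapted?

xeheʃoxoʃoho

Substitution: /v/ → /x/, /z/ → /h/, giving /xheʃxoʃh/.
Under (C)V, the unsyllabifiable consonants are /x/, /ʃ/, /ʃ/, /h/ (no codas are permitted; onsets are limited to one consonant).
Each unlicensed consonant becomes the onset of a new syllable: /x/ → /xe/, /ʃ/ → /ʃo/, /ʃ/ → /ʃo/, /h/ → /ho/.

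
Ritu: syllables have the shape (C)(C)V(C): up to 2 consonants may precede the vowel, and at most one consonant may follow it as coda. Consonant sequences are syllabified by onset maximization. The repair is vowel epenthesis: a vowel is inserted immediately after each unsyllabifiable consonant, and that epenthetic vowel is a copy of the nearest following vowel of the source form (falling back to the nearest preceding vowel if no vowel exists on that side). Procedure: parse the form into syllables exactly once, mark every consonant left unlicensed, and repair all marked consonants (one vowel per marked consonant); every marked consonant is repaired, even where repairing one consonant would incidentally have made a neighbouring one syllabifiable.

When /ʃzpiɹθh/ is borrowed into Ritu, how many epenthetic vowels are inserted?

The unsyllabifiable consonants are /ʃ/, /θ/, /h/; each receives one epenthetic vowel.

3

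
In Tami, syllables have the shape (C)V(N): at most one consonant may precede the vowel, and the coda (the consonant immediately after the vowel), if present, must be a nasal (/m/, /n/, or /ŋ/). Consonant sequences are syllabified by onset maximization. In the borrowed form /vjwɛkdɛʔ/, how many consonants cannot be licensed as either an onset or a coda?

Under (C)V(N), the unsyllabifiable consonants are /v/, /j/, /k/, /ʔ/ (only a nasal (/m/, /n/, or /ŋ/) is licensed in coda position; onsets are limited to one consonant).

4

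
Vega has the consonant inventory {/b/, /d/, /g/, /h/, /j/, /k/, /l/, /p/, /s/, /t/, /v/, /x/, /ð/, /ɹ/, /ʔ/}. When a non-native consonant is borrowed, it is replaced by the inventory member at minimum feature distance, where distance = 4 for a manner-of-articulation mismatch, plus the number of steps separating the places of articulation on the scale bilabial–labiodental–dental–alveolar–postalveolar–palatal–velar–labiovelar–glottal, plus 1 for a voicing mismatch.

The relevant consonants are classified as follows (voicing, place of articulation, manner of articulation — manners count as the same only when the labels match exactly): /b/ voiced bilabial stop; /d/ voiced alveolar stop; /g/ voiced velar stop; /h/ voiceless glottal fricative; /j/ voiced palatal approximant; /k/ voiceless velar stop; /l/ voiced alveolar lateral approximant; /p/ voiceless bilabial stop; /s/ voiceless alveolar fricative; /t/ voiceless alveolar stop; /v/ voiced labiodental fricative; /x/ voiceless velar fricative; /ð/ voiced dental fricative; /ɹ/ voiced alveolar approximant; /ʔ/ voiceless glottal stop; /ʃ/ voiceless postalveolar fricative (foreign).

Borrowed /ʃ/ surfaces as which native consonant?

s

/s/ is closest: same manner (fricative), place distance 1 (postalveolar→alveolar), same voicing; total 1. Next closest is /x/ at distance 2.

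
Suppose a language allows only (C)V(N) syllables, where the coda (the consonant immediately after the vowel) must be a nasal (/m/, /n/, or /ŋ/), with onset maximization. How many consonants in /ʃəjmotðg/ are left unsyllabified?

The consonants /j/, /t/, /ð/, /g/ cannot be parsed into a legal (C)V(N) syllable (only a nasal (/m/, /n/, or /ŋ/) is licensed in coda position; onsets are limited to one consonant).

4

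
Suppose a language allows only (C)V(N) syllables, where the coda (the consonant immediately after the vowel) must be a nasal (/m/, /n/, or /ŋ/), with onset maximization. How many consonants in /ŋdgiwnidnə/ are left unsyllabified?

4

Syllabifying with onset maximization leaves /ŋ/, /d/, /w/, /d/ stranded (only a nasal (/m/, /n/, or /ŋ/) is licensed in coda position; onsets are limited to one consonant).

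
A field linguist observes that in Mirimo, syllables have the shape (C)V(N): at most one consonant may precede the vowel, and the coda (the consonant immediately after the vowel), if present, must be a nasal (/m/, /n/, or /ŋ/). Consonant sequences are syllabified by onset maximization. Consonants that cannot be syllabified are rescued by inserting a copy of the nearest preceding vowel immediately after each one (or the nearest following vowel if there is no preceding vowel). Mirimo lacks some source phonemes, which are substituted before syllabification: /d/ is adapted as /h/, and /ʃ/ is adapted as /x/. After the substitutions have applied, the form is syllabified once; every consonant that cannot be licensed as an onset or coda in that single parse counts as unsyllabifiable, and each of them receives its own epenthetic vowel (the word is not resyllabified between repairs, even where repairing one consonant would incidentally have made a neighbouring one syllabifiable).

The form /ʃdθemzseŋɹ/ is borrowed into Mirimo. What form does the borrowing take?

Substitution: /ʃ/ → /x/, /d/ → /h/, giving /xhθemzseŋɹ/.
The consonants /x/, /h/, /z/, /ɹ/ cannot be parsed into a legal (C)V(N) syllable (only a nasal (/m/, /n/, or /ŋ/) is licensed in coda position; onsets are limited to one consonant).
Each unlicensed consonant becomes the onset of a new syllable: /x/ → /xe/, /h/ → /he/, /z/ → /ze/, /ɹ/ → /ɹe/.

xeheθemzeseŋɹe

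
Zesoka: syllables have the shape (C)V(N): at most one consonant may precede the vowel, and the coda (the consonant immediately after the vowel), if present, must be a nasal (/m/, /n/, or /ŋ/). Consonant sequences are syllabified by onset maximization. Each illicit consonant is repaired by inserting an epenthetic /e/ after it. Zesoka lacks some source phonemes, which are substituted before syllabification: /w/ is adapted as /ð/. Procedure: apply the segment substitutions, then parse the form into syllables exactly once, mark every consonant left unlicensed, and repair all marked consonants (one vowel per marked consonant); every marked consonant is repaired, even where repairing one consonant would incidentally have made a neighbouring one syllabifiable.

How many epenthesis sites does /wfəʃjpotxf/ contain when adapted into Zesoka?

6

After substitution the input is /ðfəʃjpotxf/.
The unsyllabifiable consonants are /ð/, /ʃ/, /j/, /t/, /x/, /f/; each receives one epenthetic vowel.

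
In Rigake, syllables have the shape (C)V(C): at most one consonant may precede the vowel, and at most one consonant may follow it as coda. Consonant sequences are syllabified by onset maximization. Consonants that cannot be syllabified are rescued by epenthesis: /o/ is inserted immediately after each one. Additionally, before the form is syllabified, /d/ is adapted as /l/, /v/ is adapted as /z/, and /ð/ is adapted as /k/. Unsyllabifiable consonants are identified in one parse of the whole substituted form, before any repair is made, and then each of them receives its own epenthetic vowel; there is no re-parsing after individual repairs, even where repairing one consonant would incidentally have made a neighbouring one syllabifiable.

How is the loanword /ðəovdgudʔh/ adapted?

kəozlogulʔoho

Substitution: /ð/ → /k/, /v/ → /z/, /d/ → /l/, giving /kəozlgulʔh/.
Syllabifying with onset maximization leaves /l/, /ʔ/, /h/ stranded (at most one coda consonant is licensed; onsets are limited to one consonant).
Inserting the epenthetic vowel yields /l/ → /lo/, /ʔ/ → /ʔo/, /h/ → /ho/.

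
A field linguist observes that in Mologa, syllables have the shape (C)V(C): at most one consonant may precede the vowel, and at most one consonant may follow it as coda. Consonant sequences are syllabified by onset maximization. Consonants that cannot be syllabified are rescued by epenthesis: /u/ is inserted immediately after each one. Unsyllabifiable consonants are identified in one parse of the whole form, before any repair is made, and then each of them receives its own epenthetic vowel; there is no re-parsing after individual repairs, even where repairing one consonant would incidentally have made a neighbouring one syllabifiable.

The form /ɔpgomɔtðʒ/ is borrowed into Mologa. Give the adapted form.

Under (C)V(C), the unsyllabifiable consonants are /ð/, /ʒ/ (at most one coda consonant is licensed; onsets are limited to one consonant).
Each unlicensed consonant becomes the onset of a new syllable: /ð/ → /ðu/, /ʒ/ → /ʒu/.

ɔpgomɔtðuʒu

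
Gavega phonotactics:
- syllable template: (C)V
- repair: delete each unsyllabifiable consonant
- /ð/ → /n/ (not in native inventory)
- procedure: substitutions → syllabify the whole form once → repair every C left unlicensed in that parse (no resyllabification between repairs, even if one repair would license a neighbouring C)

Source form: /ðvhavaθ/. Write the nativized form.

Substitution: /ð/ → /n/, giving /nvhavaθ/.
Under (C)V, the unsyllabifiable consonants are /n/, /v/, /θ/ (no codas are permitted; onsets are limited to one consonant).
Deletion applies to /n/, /v/, /θ/.

hava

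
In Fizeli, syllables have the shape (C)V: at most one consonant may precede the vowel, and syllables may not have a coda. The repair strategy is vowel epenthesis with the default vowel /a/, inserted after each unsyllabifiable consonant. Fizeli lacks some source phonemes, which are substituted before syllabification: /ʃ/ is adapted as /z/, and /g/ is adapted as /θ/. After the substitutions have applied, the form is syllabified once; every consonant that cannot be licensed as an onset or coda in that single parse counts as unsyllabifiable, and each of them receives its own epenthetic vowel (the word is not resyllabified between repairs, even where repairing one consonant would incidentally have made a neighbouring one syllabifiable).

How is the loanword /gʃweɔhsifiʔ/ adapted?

Substitution: /g/ → /θ/, /ʃ/ → /z/, giving /θzweɔhsifiʔ/.
Under (C)V, the unsyllabifiable consonants are /θ/, /z/, /h/, /ʔ/ (no codas are permitted; onsets are limited to one consonant).
Each unlicensed consonant becomes the onset of a new syllable: /θ/ → /θa/, /z/ → /za/, /h/ → /ha/, /ʔ/ → /ʔa/.

θazaweɔhasifiʔa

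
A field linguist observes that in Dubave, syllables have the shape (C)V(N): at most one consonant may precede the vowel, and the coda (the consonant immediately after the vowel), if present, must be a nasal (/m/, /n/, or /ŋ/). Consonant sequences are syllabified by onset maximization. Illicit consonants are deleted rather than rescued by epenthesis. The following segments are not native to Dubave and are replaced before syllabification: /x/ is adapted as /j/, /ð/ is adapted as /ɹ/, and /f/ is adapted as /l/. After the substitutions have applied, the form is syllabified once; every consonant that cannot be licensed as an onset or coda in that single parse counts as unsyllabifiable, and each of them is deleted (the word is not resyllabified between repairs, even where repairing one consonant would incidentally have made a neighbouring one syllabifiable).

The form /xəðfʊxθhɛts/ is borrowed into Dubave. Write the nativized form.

Substitution: /x/ → /j/, /ð/ → /ɹ/, /f/ → /l/, giving /jəɹlʊjθhɛts/.
The consonants /ɹ/, /j/, /θ/, /t/, /s/ cannot be parsed into a legal (C)V(N) syllable (only a nasal (/m/, /n/, or /ŋ/) is licensed in coda position; onsets are limited to one consonant).
Deletion applies to /ɹ/, /j/, /θ/, /t/, /s/.

jəlʊhɛ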